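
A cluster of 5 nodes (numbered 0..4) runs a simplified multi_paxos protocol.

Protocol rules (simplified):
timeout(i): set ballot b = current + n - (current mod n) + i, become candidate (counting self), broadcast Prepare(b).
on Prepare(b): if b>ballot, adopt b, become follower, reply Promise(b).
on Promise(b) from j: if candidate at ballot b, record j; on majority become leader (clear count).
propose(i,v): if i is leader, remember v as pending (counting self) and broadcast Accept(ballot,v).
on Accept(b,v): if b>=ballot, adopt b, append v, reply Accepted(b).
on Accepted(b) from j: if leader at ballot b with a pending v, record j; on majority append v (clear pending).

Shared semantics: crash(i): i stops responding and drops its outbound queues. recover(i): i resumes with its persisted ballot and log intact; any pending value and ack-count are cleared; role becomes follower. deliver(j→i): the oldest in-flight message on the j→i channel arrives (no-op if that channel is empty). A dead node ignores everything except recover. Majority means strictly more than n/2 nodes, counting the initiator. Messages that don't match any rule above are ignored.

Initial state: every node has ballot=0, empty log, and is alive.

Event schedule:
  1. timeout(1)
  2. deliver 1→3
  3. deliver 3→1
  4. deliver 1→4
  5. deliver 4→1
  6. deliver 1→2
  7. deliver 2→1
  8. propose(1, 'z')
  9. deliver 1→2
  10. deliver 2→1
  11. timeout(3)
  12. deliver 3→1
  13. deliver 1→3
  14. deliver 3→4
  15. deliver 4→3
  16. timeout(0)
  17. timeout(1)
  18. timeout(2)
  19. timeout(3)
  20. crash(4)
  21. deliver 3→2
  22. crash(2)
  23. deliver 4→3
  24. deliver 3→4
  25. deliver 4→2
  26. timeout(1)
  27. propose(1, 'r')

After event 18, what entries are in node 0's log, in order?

1. timeout(1):  <1:cand b6 ->
2. deliver 1→3:  <3:foll b6 ->
3. deliver 3→1:  nop
4. deliver 1→4:  <4:foll b6 ->
5. deliver 4→1:  <1:lead b6 ->
6. deliver 1→2:  <2:foll b6 ->
7. deliver 2→1:  nop
8. propose(1,'z'):  nop
9. deliver 1→2:  <2:foll b6 z>
10. deliver 2→1:  nop
11. timeout(3):  <3:cand b13 ->
12. deliver 3→1:  <1:foll b13 ->
13. deliver 1→3:  nop
14. deliver 3→4:  <4:foll b13 ->
15. deliver 4→3:  nop
16. timeout(0):  <0:cand b5 ->
17. timeout(1):  <1:cand b16 ->
18. timeout(2):  <2:cand b12 z>

empty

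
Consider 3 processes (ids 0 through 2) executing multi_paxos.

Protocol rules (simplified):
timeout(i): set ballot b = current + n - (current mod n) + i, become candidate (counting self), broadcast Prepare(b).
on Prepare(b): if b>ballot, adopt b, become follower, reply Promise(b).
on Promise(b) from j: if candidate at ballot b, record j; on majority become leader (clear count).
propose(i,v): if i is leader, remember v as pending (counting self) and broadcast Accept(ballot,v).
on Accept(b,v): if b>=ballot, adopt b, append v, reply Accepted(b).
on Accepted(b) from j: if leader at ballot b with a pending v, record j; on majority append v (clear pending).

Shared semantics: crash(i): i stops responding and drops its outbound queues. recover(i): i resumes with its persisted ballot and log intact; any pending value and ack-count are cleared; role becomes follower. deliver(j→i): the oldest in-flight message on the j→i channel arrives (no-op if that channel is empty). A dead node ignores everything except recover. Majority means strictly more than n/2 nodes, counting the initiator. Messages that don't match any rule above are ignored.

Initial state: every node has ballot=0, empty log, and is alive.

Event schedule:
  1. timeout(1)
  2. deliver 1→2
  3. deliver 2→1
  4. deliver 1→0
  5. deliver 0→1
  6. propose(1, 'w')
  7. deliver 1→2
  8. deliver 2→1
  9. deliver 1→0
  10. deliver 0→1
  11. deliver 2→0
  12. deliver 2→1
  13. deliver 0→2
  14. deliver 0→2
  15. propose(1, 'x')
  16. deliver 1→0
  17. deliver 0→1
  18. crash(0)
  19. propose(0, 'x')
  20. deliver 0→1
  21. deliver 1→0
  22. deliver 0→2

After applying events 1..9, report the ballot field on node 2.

step 1 timeout(1): 1={cand,b=4,log=-}
step 2 deliver 1→2: 2={foll,b=4,log=-}
step 3 deliver 2→1: 1={lead,b=4,log=-}
step 4 deliver 1→0: 0={foll,b=4,log=-}
step 5 deliver 0→1: —
step 6 propose(1,'w'): —
step 7 deliver 1→2: 2={foll,b=4,log=w}
step 8 deliver 2→1: 1={lead,b=4,log=w}
step 9 deliver 1→0: 0={foll,b=4,log=w}

4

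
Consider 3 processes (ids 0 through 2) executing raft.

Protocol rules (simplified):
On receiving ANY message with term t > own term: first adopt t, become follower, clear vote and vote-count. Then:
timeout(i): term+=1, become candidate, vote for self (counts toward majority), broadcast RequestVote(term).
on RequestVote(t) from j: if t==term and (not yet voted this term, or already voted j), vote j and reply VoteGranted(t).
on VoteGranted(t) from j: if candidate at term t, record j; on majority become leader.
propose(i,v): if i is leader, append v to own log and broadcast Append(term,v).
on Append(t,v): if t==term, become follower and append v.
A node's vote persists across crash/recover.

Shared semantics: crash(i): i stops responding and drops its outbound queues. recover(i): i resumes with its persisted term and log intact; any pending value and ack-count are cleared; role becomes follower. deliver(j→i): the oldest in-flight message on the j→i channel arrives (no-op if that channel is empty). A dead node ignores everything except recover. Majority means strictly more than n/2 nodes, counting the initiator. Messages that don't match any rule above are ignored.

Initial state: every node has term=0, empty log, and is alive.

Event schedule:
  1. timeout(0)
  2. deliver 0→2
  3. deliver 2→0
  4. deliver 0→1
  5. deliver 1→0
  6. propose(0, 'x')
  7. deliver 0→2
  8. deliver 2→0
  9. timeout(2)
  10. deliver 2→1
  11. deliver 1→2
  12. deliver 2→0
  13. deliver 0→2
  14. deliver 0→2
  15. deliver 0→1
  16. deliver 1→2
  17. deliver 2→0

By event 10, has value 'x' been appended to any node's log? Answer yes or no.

[1] timeout(0) → N0(cand t1 [-])
[2] deliver 0→2 → N2(foll t1 [-])
[3] deliver 2→0 → N0(lead t1 [-])
[4] deliver 0→1 → N1(foll t1 [-])
[5] deliver 1→0 → ∅
[6] propose(0,'x') → N0(lead t1 [x])
[7] deliver 0→2 → N2(foll t1 [x])
[8] deliver 2→0 → ∅
[9] timeout(2) → N2(cand t2 [x])
[10] deliver 2→1 → N1(foll t2 [-])

yes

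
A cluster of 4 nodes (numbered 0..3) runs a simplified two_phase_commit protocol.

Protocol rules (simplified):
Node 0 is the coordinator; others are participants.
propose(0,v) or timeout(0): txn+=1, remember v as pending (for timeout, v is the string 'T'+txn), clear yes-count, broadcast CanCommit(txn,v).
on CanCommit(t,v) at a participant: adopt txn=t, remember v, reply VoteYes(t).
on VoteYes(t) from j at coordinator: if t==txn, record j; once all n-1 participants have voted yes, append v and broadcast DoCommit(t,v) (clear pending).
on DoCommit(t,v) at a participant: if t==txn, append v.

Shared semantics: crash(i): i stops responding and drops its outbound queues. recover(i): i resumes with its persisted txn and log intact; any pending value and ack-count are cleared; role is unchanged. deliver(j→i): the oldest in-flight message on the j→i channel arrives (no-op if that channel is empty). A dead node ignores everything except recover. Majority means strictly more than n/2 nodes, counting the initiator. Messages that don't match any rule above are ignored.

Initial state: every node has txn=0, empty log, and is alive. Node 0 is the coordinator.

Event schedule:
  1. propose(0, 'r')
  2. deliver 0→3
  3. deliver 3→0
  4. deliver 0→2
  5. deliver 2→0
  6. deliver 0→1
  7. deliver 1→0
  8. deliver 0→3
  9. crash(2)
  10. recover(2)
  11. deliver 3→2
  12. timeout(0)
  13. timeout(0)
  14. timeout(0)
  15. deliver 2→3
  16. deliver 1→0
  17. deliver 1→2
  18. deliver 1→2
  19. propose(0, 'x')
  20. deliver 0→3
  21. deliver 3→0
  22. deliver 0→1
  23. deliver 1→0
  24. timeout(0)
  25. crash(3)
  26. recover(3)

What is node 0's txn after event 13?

3

e1 propose(0,'r'): 0[coor,t=1,-]
e2 deliver 0→3: 3[part,t=1,-]
e3 deliver 3→0: ·
e4 deliver 0→2: 2[part,t=1,-]
e5 deliver 2→0: ·
e6 deliver 0→1: 1[part,t=1,-]
e7 deliver 1→0: 0[coor,t=1,r]
e8 deliver 0→3: 3[part,t=1,r]
e9 crash(2): 2[✗part,t=1,-]
e10 recover(2): 2[part,t=1,-]
e11 deliver 3→2: ·
e12 timeout(0): 0[coor,t=2,r]
e13 timeout(0): 0[coor,t=3,r]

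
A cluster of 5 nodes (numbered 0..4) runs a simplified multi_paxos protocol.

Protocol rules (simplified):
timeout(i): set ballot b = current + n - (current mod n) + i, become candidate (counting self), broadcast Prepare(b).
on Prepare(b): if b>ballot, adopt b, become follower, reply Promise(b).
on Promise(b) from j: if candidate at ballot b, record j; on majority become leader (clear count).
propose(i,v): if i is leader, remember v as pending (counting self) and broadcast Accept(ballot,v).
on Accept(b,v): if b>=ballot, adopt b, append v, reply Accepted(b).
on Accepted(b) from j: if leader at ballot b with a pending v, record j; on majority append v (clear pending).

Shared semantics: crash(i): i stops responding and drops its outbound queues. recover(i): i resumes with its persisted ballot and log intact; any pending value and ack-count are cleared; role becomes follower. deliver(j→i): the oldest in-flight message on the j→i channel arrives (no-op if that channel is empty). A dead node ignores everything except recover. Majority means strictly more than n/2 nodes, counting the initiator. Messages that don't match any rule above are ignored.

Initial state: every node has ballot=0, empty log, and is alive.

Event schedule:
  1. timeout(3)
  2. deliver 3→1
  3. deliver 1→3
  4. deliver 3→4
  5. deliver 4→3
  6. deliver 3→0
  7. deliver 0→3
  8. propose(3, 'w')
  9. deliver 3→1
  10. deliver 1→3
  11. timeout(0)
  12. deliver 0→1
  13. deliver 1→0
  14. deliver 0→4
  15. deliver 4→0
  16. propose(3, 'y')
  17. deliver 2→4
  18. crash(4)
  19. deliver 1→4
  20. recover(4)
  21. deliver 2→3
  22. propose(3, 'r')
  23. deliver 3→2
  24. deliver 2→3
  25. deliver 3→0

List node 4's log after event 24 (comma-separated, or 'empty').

empty

1. timeout(3):  <3:cand b8 ->
2. deliver 3→1:  <1:foll b8 ->
3. deliver 1→3:  nop
4. deliver 3→4:  <4:foll b8 ->
5. deliver 4→3:  <3:lead b8 ->
6. deliver 3→0:  <0:foll b8 ->
7. deliver 0→3:  nop
8. propose(3,'w'):  nop
9. deliver 3→1:  <1:foll b8 w>
10. deliver 1→3:  nop
11. timeout(0):  <0:cand b10 ->
12. deliver 0→1:  <1:foll b10 w>
13. deliver 1→0:  nop
14. deliver 0→4:  <4:foll b10 ->
15. deliver 4→0:  <0:lead b10 ->
16. propose(3,'y'):  nop
17. deliver 2→4:  nop
18. crash(4):  <4:✗foll b10 ->
19. deliver 1→4:  nop
20. recover(4):  <4:foll b10 ->
21. deliver 2→3:  nop
22. propose(3,'r'):  nop
23. deliver 3→2:  <2:foll b8 ->
24. deliver 2→3:  nop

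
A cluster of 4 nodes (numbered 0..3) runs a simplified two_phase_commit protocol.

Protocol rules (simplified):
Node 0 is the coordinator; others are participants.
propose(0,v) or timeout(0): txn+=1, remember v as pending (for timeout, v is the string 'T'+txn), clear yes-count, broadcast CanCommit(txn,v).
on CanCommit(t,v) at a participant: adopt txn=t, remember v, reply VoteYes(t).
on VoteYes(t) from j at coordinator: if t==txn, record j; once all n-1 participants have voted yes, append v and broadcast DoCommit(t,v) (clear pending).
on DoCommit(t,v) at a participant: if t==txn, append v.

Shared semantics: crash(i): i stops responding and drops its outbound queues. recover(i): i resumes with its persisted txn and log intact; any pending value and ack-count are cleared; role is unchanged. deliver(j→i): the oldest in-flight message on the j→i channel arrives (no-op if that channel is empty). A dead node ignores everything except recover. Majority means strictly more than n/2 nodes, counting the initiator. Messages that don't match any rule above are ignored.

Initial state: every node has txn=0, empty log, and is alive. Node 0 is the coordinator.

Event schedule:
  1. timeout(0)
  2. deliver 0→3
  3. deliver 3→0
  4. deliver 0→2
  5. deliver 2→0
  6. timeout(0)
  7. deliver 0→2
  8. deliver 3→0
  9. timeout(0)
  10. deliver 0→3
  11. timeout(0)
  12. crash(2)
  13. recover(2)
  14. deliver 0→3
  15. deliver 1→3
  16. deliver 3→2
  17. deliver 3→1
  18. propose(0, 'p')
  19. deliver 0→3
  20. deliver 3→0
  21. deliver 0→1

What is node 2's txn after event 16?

[1] timeout(0) → N0(coor t1 [-])
[2] deliver 0→3 → N3(part t1 [-])
[3] deliver 3→0 → ∅
[4] deliver 0→2 → N2(part t1 [-])
[5] deliver 2→0 → ∅
[6] timeout(0) → N0(coor t2 [-])
[7] deliver 0→2 → N2(part t2 [-])
[8] deliver 3→0 → ∅
[9] timeout(0) → N0(coor t3 [-])
[10] deliver 0→3 → N3(part t2 [-])
[11] timeout(0) → N0(coor t4 [-])
[12] crash(2) → N2(✗part t2 [-])
[13] recover(2) → N2(part t2 [-])
[14] deliver 0→3 → N3(part t3 [-])
[15] deliver 1→3 → ∅
[16] deliver 3→2 → ∅

2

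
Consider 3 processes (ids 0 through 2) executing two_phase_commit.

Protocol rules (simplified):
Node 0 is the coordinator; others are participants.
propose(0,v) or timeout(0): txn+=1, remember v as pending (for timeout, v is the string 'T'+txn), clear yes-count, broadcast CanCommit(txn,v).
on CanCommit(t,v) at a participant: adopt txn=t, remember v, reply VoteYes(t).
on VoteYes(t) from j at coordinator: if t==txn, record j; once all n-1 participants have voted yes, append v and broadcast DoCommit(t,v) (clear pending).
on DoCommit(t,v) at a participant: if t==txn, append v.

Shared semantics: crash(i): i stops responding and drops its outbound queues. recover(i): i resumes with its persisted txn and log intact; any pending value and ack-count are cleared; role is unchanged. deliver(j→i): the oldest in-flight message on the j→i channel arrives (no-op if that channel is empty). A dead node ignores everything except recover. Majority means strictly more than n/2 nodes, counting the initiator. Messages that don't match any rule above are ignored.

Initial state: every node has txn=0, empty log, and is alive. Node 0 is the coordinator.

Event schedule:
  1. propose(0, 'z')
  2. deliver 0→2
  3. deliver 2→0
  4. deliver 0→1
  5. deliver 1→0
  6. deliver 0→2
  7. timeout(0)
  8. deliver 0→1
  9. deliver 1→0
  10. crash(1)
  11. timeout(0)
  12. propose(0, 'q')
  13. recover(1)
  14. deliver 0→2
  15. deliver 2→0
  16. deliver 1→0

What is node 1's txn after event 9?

e1 propose(0,'z'): 0[coor,t=1,-]
e2 deliver 0→2: 2[part,t=1,-]
e3 deliver 2→0: ·
e4 deliver 0→1: 1[part,t=1,-]
e5 deliver 1→0: 0[coor,t=1,z]
e6 deliver 0→2: 2[part,t=1,z]
e7 timeout(0): 0[coor,t=2,z]
e8 deliver 0→1: 1[part,t=1,z]
e9 deliver 1→0: ·

1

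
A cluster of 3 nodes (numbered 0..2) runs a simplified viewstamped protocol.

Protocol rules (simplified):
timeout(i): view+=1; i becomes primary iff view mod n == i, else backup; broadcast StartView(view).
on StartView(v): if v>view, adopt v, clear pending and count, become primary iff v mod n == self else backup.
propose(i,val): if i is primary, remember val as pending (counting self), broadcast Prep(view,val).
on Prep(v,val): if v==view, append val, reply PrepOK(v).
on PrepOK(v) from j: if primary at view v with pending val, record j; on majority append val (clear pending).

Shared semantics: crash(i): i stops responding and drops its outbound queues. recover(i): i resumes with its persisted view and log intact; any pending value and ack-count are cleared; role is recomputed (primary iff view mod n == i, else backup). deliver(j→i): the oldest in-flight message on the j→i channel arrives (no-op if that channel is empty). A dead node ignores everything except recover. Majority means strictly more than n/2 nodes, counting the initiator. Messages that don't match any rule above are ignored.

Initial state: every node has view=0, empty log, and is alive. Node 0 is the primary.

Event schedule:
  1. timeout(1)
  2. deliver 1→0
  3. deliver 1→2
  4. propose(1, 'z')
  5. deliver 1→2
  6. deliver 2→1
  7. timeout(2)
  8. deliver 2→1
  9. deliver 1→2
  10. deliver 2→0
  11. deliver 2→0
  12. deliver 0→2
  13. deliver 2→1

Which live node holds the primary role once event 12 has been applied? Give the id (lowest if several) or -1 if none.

step 1 timeout(1): 1={prim,v=1,log=-}
step 2 deliver 1→0: 0={back,v=1,log=-}
step 3 deliver 1→2: 2={back,v=1,log=-}
step 4 propose(1,'z'): —
step 5 deliver 1→2: 2={back,v=1,log=z}
step 6 deliver 2→1: 1={prim,v=1,log=z}
step 7 timeout(2): 2={prim,v=2,log=z}
step 8 deliver 2→1: 1={back,v=2,log=z}
step 9 deliver 1→2: —
step 10 deliver 2→0: 0={back,v=2,log=-}
step 11 deliver 2→0: —
step 12 deliver 0→2: —

2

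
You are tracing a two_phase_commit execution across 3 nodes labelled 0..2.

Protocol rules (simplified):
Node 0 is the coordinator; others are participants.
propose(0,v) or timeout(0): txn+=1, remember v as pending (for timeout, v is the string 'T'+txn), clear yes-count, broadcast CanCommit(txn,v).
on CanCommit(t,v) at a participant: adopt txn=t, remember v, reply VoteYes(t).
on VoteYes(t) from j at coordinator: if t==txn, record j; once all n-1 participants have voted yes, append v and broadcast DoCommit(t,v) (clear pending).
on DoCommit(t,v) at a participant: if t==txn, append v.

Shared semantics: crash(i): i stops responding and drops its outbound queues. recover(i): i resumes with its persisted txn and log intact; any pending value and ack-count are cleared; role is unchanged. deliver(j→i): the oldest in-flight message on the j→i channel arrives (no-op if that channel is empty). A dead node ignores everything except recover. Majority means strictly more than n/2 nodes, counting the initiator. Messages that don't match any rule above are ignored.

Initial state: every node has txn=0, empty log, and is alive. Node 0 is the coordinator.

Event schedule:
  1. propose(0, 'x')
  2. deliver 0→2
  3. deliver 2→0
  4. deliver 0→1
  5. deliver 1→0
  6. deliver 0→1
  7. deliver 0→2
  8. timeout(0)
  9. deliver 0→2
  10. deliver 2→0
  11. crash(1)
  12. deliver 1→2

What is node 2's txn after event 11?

[1] propose(0,'x') → N0(coor t1 [-])
[2] deliver 0→2 → N2(part t1 [-])
[3] deliver 2→0 → ∅
[4] deliver 0→1 → N1(part t1 [-])
[5] deliver 1→0 → N0(coor t1 [x])
[6] deliver 0→1 → N1(part t1 [x])
[7] deliver 0→2 → N2(part t1 [x])
[8] timeout(0) → N0(coor t2 [x])
[9] deliver 0→2 → N2(part t2 [x])
[10] deliver 2→0 → ∅
[11] crash(1) → N1(✗part t1 [x])

2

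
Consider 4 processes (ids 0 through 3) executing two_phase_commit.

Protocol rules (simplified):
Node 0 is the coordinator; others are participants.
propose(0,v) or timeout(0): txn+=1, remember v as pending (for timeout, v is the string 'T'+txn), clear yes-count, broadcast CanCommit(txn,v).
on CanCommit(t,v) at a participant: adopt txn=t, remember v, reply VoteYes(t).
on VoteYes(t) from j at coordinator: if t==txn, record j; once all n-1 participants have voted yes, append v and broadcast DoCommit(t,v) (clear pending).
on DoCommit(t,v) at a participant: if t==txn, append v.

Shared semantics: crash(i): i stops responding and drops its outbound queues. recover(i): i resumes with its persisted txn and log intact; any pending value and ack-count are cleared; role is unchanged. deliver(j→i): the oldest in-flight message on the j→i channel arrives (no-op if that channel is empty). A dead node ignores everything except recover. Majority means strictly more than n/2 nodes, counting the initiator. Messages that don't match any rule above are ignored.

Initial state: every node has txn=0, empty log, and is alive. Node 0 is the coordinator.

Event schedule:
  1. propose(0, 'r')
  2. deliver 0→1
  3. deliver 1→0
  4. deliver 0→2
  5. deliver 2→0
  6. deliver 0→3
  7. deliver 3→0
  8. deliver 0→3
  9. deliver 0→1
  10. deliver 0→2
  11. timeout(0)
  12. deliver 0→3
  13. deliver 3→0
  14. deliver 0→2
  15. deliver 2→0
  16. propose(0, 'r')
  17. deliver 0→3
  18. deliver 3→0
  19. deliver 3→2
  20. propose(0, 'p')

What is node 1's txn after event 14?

1

e1 propose(0,'r'): 0[coor,t=1,-]
e2 deliver 0→1: 1[part,t=1,-]
e3 deliver 1→0: ·
e4 deliver 0→2: 2[part,t=1,-]
e5 deliver 2→0: ·
e6 deliver 0→3: 3[part,t=1,-]
e7 deliver 3→0: 0[coor,t=1,r]
e8 deliver 0→3: 3[part,t=1,r]
e9 deliver 0→1: 1[part,t=1,r]
e10 deliver 0→2: 2[part,t=1,r]
e11 timeout(0): 0[coor,t=2,r]
e12 deliver 0→3: 3[part,t=2,r]
e13 deliver 3→0: ·
e14 deliver 0→2: 2[part,t=2,r]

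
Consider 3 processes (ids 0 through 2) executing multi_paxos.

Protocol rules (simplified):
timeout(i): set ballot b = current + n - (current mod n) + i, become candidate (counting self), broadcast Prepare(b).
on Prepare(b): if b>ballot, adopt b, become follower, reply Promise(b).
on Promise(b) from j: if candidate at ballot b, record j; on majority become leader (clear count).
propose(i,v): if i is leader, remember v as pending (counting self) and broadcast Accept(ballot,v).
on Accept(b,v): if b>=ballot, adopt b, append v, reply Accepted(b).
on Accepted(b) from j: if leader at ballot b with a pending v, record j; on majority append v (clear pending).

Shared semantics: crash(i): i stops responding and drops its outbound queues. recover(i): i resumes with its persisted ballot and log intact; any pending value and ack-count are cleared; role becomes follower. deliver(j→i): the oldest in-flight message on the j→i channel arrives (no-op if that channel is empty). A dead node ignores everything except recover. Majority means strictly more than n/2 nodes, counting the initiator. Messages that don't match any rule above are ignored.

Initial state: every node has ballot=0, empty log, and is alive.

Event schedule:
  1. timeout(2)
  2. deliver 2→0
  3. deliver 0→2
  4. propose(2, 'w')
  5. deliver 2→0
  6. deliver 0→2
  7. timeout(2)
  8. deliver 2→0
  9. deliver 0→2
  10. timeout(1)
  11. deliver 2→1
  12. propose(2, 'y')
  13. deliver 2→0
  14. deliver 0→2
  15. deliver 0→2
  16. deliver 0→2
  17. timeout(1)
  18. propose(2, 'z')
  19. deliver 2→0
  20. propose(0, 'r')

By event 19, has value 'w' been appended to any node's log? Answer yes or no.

yes

step 1 timeout(2): 2={cand,b=5,log=-}
step 2 deliver 2→0: 0={foll,b=5,log=-}
step 3 deliver 0→2: 2={lead,b=5,log=-}
step 4 propose(2,'w'): —
step 5 deliver 2→0: 0={foll,b=5,log=w}
step 6 deliver 0→2: 2={lead,b=5,log=w}
step 7 timeout(2): 2={cand,b=8,log=w}
step 8 deliver 2→0: 0={foll,b=8,log=w}
step 9 deliver 0→2: 2={lead,b=8,log=w}
step 10 timeout(1): 1={cand,b=4,log=-}
step 11 deliver 2→1: 1={foll,b=5,log=-}
step 12 propose(2,'y'): —
step 13 deliver 2→0: 0={foll,b=8,log=w,y}
step 14 deliver 0→2: 2={lead,b=8,log=w,y}
step 15 deliver 0→2: —
step 16 deliver 0→2: —
step 17 timeout(1): 1={cand,b=7,log=-}
step 18 propose(2,'z'): —
step 19 deliver 2→0: 0={foll,b=8,log=w,y,z}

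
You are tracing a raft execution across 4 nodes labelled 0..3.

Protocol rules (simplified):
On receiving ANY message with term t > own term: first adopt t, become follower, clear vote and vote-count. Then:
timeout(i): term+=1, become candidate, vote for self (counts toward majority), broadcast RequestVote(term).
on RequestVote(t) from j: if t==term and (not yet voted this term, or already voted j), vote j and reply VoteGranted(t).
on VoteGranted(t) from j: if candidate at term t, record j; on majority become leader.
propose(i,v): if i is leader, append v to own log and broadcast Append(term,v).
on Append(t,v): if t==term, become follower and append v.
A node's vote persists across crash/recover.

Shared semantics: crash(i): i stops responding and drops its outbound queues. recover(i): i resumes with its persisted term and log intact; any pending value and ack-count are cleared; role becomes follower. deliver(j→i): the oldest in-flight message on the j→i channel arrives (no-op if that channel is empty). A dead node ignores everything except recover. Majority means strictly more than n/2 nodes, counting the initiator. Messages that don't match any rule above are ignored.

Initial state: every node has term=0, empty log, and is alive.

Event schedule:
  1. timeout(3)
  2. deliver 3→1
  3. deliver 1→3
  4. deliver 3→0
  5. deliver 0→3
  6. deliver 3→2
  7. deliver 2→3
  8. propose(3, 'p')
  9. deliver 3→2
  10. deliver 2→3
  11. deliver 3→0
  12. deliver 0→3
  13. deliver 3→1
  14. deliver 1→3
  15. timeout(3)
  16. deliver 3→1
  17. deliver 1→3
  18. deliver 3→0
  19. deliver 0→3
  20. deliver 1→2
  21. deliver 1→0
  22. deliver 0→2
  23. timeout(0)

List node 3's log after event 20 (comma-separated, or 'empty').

1. timeout(3):  <3:cand t1 ->
2. deliver 3→1:  <1:foll t1 ->
3. deliver 1→3:  nop
4. deliver 3→0:  <0:foll t1 ->
5. deliver 0→3:  <3:lead t1 ->
6. deliver 3→2:  <2:foll t1 ->
7. deliver 2→3:  nop
8. propose(3,'p'):  <3:lead t1 p>
9. deliver 3→2:  <2:foll t1 p>
10. deliver 2→3:  nop
11. deliver 3→0:  <0:foll t1 p>
12. deliver 0→3:  nop
13. deliver 3→1:  <1:foll t1 p>
14. deliver 1→3:  nop
15. timeout(3):  <3:cand t2 p>
16. deliver 3→1:  <1:foll t2 p>
17. deliver 1→3:  nop
18. deliver 3→0:  <0:foll t2 p>
19. deliver 0→3:  <3:lead t2 p>
20. deliver 1→2:  nop

p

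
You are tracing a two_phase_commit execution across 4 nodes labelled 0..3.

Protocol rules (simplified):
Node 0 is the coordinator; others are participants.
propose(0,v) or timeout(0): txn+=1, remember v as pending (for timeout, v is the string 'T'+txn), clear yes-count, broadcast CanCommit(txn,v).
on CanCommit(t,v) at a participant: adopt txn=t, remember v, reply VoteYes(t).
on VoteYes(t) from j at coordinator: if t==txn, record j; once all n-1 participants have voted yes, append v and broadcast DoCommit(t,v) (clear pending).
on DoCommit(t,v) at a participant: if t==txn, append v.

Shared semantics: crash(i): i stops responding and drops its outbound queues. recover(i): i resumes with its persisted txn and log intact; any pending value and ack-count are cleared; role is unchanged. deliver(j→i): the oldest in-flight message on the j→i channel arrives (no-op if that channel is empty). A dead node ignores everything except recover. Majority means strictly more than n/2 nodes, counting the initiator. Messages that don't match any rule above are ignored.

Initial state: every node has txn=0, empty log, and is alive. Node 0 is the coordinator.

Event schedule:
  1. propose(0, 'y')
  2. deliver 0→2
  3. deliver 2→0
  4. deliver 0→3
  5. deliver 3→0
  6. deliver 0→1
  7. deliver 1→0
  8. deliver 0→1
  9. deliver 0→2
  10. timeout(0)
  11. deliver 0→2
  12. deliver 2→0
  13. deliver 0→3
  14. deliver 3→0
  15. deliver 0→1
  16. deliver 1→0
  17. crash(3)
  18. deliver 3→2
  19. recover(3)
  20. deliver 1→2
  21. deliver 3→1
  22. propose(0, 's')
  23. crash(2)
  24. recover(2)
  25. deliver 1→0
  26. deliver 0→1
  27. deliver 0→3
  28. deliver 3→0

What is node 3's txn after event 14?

1

step 1 propose(0,'y'): 0={coor,t=1,log=-}
step 2 deliver 0→2: 2={part,t=1,log=-}
step 3 deliver 2→0: —
step 4 deliver 0→3: 3={part,t=1,log=-}
step 5 deliver 3→0: —
step 6 deliver 0→1: 1={part,t=1,log=-}
step 7 deliver 1→0: 0={coor,t=1,log=y}
step 8 deliver 0→1: 1={part,t=1,log=y}
step 9 deliver 0→2: 2={part,t=1,log=y}
step 10 timeout(0): 0={coor,t=2,log=y}
step 11 deliver 0→2: 2={part,t=2,log=y}
step 12 deliver 2→0: —
step 13 deliver 0→3: 3={part,t=1,log=y}
step 14 deliver 3→0: —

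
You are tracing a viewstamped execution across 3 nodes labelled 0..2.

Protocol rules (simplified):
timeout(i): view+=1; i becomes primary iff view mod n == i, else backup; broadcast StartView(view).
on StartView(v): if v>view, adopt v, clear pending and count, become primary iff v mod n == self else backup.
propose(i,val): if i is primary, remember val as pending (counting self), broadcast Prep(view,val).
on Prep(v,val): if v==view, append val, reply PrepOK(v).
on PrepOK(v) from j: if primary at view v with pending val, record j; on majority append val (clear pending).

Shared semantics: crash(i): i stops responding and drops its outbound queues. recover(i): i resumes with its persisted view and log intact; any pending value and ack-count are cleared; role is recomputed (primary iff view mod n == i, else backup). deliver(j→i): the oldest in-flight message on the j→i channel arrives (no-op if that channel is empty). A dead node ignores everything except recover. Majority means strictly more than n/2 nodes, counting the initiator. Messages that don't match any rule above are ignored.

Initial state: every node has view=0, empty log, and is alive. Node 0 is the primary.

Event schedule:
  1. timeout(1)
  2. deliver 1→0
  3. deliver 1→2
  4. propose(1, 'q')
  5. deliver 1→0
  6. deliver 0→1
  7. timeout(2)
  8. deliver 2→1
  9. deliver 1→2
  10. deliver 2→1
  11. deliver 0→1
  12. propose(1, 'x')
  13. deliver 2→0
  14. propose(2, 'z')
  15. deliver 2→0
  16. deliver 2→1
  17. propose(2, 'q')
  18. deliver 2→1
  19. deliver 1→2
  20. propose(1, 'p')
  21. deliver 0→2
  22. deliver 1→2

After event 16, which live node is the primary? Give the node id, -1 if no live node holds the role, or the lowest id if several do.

2

after 1 — timeout(1): n1:prim/v1/[-]
after 2 — deliver 1→0: n0:back/v1/[-]
after 3 — deliver 1→2: n2:back/v1/[-]
after 4 — propose(1,'q'): ·
after 5 — deliver 1→0: n0:back/v1/[q]
after 6 — deliver 0→1: n1:prim/v1/[q]
after 7 — timeout(2): n2:prim/v2/[-]
after 8 — deliver 2→1: n1:back/v2/[q]
after 9 — deliver 1→2: ·
after 10 — deliver 2→1: ·
after 11 — deliver 0→1: ·
after 12 — propose(1,'x'): ·
after 13 — deliver 2→0: n0:back/v2/[q]
after 14 — propose(2,'z'): ·
after 15 — deliver 2→0: n0:back/v2/[q,z]
after 16 — deliver 2→1: n1:back/v2/[q,z]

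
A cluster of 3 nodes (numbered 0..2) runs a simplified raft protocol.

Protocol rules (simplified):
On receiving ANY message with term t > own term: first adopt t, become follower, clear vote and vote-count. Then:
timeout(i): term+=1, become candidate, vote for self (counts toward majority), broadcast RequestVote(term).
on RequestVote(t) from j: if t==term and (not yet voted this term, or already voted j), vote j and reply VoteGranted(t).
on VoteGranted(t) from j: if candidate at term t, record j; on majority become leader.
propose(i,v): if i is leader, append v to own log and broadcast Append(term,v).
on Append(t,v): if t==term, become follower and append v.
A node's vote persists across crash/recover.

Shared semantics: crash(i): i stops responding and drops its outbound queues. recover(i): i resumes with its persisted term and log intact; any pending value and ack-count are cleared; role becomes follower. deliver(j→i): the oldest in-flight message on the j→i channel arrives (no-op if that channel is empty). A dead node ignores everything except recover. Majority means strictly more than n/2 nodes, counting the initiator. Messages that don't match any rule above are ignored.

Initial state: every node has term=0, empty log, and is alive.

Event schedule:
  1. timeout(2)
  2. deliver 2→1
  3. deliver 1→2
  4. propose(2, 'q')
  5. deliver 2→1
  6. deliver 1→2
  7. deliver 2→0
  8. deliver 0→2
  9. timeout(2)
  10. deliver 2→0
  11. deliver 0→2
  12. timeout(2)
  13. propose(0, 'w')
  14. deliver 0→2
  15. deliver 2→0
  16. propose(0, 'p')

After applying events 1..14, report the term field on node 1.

[1] timeout(2) → N2(cand t1 [-])
[2] deliver 2→1 → N1(foll t1 [-])
[3] deliver 1→2 → N2(lead t1 [-])
[4] propose(2,'q') → N2(lead t1 [q])
[5] deliver 2→1 → N1(foll t1 [q])
[6] deliver 1→2 → ∅
[7] deliver 2→0 → N0(foll t1 [-])
[8] deliver 0→2 → ∅
[9] timeout(2) → N2(cand t2 [q])
[10] deliver 2→0 → N0(foll t1 [q])
[11] deliver 0→2 → ∅
[12] timeout(2) → N2(cand t3 [q])
[13] propose(0,'w') → ∅
[14] deliver 0→2 → ∅

1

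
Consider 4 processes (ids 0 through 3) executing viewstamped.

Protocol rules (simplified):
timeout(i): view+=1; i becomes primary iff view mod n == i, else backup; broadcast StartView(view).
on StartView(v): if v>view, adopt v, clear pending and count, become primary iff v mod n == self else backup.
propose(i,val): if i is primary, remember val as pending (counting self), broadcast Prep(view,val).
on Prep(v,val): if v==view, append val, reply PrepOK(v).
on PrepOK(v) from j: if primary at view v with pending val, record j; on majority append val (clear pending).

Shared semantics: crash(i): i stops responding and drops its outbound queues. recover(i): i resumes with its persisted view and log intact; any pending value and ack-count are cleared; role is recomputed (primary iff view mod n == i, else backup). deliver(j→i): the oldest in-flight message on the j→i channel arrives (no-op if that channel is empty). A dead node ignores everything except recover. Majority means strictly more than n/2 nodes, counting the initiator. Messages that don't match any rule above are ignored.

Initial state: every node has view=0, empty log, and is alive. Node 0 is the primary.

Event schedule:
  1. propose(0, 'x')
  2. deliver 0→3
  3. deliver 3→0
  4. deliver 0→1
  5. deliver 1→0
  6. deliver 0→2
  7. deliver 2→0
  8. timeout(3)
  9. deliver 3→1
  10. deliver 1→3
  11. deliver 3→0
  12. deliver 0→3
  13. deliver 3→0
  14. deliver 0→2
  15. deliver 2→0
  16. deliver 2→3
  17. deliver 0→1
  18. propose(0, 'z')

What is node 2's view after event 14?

step 1 propose(0,'x'): —
step 2 deliver 0→3: 3={back,v=0,log=x}
step 3 deliver 3→0: —
step 4 deliver 0→1: 1={back,v=0,log=x}
step 5 deliver 1→0: 0={prim,v=0,log=x}
step 6 deliver 0→2: 2={back,v=0,log=x}
step 7 deliver 2→0: —
step 8 timeout(3): 3={back,v=1,log=x}
step 9 deliver 3→1: 1={prim,v=1,log=x}
step 10 deliver 1→3: —
step 11 deliver 3→0: 0={back,v=1,log=x}
step 12 deliver 0→3: —
step 13 deliver 3→0: —
step 14 deliver 0→2: —

0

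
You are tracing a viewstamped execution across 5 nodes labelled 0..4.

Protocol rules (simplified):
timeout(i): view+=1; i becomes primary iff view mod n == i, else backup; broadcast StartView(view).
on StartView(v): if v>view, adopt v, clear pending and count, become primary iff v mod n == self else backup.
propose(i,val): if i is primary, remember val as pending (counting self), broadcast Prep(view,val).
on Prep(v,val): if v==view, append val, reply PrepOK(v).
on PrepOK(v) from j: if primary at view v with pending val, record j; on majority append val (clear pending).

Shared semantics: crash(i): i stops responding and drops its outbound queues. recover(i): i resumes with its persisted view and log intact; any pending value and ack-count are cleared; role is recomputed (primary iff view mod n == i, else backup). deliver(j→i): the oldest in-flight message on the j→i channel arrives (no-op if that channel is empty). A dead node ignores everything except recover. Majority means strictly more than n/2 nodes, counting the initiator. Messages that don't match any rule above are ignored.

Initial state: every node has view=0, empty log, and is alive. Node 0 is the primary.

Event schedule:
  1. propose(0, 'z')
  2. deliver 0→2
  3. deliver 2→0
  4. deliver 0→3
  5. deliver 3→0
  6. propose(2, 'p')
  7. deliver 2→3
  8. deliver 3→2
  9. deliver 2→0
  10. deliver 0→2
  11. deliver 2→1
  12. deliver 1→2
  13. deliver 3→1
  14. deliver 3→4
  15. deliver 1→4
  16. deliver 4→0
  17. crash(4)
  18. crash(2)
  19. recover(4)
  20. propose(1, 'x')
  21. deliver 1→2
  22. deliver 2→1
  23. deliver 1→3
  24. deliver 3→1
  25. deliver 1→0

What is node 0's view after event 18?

0

1. propose(0,'z'):  nop
2. deliver 0→2:  <2:back v0 z>
3. deliver 2→0:  nop
4. deliver 0→3:  <3:back v0 z>
5. deliver 3→0:  <0:prim v0 z>
6. propose(2,'p'):  nop
7. deliver 2→3:  nop
8. deliver 3→2:  nop
9. deliver 2→0:  nop
10. deliver 0→2:  nop
11. deliver 2→1:  nop
12. deliver 1→2:  nop
13. deliver 3→1:  nop
14. deliver 3→4:  nop
15. deliver 1→4:  nop
16. deliver 4→0:  nop
17. crash(4):  <4:✗back v0 ->
18. crash(2):  <2:✗back v0 z>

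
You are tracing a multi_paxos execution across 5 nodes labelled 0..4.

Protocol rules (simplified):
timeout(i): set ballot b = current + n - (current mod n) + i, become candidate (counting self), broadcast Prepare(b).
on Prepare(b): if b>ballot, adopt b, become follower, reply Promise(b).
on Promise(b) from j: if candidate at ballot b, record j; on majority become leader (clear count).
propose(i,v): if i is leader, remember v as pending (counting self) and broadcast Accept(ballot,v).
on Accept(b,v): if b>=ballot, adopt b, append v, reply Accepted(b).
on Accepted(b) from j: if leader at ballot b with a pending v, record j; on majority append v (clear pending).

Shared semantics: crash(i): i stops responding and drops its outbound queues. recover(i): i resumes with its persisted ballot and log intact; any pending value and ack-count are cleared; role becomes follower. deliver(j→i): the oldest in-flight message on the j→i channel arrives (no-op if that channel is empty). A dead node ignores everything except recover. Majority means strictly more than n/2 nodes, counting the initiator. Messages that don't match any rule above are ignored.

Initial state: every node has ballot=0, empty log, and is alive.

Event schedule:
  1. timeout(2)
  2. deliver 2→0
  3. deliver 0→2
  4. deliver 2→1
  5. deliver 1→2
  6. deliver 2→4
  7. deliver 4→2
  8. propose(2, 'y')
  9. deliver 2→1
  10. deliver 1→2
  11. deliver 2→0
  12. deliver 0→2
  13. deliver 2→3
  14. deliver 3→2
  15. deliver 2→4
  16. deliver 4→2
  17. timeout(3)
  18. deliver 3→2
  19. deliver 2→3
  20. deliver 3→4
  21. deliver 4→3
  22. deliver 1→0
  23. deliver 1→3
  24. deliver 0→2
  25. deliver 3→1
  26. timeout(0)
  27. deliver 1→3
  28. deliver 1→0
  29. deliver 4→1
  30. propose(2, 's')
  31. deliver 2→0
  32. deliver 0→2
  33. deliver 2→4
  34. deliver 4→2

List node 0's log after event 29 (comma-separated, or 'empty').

y

after 1 — timeout(2): n2:cand/b7/[-]
after 2 — deliver 2→0: n0:foll/b7/[-]
after 3 — deliver 0→2: ·
after 4 — deliver 2→1: n1:foll/b7/[-]
after 5 — deliver 1→2: n2:lead/b7/[-]
after 6 — deliver 2→4: n4:foll/b7/[-]
after 7 — deliver 4→2: ·
after 8 — propose(2,'y'): ·
after 9 — deliver 2→1: n1:foll/b7/[y]
after 10 — deliver 1→2: ·
after 11 — deliver 2→0: n0:foll/b7/[y]
after 12 — deliver 0→2: n2:lead/b7/[y]
after 13 — deliver 2→3: n3:foll/b7/[-]
after 14 — deliver 3→2: ·
after 15 — deliver 2→4: n4:foll/b7/[y]
after 16 — deliver 4→2: ·
after 17 — timeout(3): n3:cand/b13/[-]
after 18 — deliver 3→2: n2:foll/b13/[y]
after 19 — deliver 2→3: ·
after 20 — deliver 3→4: n4:foll/b13/[y]
after 21 — deliver 4→3: ·
after 22 — deliver 1→0: ·
after 23 — deliver 1→3: ·
after 24 — deliver 0→2: ·
after 25 — deliver 3→1: n1:foll/b13/[y]
after 26 — timeout(0): n0:cand/b10/[y]
after 27 — deliver 1→3: n3:lead/b13/[-]
after 28 — deliver 1→0: ·
after 29 — deliver 4→1: ·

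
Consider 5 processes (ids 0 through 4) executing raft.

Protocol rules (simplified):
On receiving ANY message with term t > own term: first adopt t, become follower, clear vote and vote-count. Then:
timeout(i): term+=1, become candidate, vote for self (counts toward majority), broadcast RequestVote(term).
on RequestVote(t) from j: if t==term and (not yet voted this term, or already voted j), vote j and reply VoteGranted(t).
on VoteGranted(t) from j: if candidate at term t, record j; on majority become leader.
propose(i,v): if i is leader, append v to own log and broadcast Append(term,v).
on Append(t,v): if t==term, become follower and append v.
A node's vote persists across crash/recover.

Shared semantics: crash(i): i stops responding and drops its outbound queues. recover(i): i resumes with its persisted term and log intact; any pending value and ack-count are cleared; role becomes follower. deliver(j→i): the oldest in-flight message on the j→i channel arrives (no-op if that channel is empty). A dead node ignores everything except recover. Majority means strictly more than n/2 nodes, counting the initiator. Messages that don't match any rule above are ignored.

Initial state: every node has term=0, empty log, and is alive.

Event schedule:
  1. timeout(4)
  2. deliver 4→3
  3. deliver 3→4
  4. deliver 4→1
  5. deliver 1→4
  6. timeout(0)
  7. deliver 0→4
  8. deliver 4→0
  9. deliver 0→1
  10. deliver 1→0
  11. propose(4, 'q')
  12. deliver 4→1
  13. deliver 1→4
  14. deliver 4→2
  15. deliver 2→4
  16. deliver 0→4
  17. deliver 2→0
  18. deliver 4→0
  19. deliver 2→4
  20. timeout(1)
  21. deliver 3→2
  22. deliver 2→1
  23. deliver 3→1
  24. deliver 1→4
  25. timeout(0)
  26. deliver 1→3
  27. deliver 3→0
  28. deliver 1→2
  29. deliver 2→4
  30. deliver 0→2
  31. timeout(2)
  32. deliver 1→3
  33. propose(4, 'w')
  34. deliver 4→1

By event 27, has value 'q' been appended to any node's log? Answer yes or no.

yes

1. timeout(4):  <4:cand t1 ->
2. deliver 4→3:  <3:foll t1 ->
3. deliver 3→4:  nop
4. deliver 4→1:  <1:foll t1 ->
5. deliver 1→4:  <4:lead t1 ->
6. timeout(0):  <0:cand t1 ->
7. deliver 0→4:  nop
8. deliver 4→0:  nop
9. deliver 0→1:  nop
10. deliver 1→0:  nop
11. propose(4,'q'):  <4:lead t1 q>
12. deliver 4→1:  <1:foll t1 q>
13. deliver 1→4:  nop
14. deliver 4→2:  <2:foll t1 ->
15. deliver 2→4:  nop
16. deliver 0→4:  nop
17. deliver 2→0:  nop
18. deliver 4→0:  <0:foll t1 q>
19. deliver 2→4:  nop
20. timeout(1):  <1:cand t2 q>
21. deliver 3→2:  nop
22. deliver 2→1:  nop
23. deliver 3→1:  nop
24. deliver 1→4:  <4:foll t2 q>
25. timeout(0):  <0:cand t2 q>
26. deliver 1→3:  <3:foll t2 ->
27. deliver 3→0:  nop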